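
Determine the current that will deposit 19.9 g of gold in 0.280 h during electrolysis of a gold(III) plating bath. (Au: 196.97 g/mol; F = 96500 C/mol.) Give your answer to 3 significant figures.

n(Au) = 19.9 / 196.97 = 0.1010 mol
Au³⁺ + 3e⁻ → Au, so n(e⁻) = 3 × 0.1010 = 0.3030 mol
Q = 0.3030 × 96500 = 29240 C
I = Q / t = 29240 / 1008 s = 29.0 A

29.0 A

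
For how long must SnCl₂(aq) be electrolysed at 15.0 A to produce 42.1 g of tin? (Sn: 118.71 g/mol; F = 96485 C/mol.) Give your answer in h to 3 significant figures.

n(Sn) = 42.1 / 118.71 = 0.3546 mol
Sn²⁺ + 2e⁻ → Sn, so n(e⁻) = 2 × 0.3546 = 0.7092 mol
Q = 0.7092 × 96485 = 68430 C
t = Q / I = 68430 / 15.0 = 4562 s = 1.27 h

1.27 h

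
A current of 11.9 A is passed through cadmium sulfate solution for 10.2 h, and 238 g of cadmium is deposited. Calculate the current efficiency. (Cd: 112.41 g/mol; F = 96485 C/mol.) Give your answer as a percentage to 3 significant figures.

93.5%

Q = 11.9 × 36720 = 4.370×10^5 C
n(e⁻) = 4.370×10^5 / 96485 = 4.529 mol
Cd²⁺ + 2e⁻ → Cd, so theoretical n(Cd) = 2.265 mol → 254.6 g
Efficiency = 238 / 254.6 = 0.9348 = 93.5%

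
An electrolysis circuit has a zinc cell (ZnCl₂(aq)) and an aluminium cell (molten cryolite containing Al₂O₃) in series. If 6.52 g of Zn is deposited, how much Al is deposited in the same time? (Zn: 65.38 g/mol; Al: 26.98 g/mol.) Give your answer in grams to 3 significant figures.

1.79 g

n(Zn) = 6.52 / 65.38 = 0.09972 mol
Zn²⁺ + 2e⁻ → Zn, so n(e⁻) = 2 × 0.09972 = 0.1994 mol
Since the cells are in series, n(e⁻) in the Al cell is also 0.1994 mol.
Al³⁺ + 3e⁻ → Al, so n(Al) = 0.1994 / 3 = 0.06647 mol
m(Al) = 0.06647 × 26.98 = 1.79 g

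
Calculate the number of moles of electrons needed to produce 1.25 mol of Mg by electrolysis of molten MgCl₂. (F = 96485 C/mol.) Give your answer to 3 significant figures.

Mg²⁺ + 2e⁻ → Mg, so n(e⁻) = 2 × 1.25 = 2.500 mol

2.50 mol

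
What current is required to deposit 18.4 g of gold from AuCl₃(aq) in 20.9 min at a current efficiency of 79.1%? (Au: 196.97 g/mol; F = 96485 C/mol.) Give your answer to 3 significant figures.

27.3 A

n(Au) = 18.4 / 196.97 = 0.09342 mol
Au³⁺ + 3e⁻ → Au, so n(e⁻) = 3 × 0.09342 = 0.2803 mol
Q = 0.2803 × 96485 / 0.791 = 34190 C
I = Q / t = 34190 / 1254 s = 27.3 A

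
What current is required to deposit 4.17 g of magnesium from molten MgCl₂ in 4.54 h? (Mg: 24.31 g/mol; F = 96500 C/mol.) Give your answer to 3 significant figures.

2.03 A

n(Mg) = 4.17 / 24.31 = 0.1715 mol
Mg²⁺ + 2e⁻ → Mg, so n(e⁻) = 2 × 0.1715 = 0.3430 mol
Q = 0.3430 × 96500 = 33100 C
I = Q / t = 33100 / 16344 s = 2.03 A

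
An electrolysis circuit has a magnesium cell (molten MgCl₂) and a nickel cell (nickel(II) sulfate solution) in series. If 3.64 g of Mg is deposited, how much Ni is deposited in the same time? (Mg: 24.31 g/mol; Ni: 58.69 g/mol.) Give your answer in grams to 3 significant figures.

8.79 g

n(Mg) = 3.64 / 24.31 = 0.1497 mol
Mg²⁺ + 2e⁻ → Mg, so n(e⁻) = 2 × 0.1497 = 0.2994 mol
The cells are in series, so the same charge (and hence the same n(e⁻) = 0.2994 mol) passes through both.
Ni²⁺ + 2e⁻ → Ni, so n(Ni) = 0.2994 / 2 = 0.1497 mol
m(Ni) = 0.1497 × 58.69 = 8.79 g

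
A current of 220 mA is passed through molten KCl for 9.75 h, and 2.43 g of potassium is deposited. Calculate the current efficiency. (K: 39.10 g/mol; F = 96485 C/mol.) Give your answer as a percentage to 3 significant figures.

Q = 0.220 × 35100 = 7722 C
n(e⁻) = 7722 / 96485 = 0.08003 mol
K⁺ + e⁻ → K, so theoretical n(K) = 0.08003 mol → 3.129 g
Efficiency = 2.43 / 3.129 = 0.7766 = 77.7%

77.7%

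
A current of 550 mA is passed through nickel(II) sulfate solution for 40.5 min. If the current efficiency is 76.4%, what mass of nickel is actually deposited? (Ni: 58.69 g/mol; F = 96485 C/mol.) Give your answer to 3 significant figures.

0.311 g

Q = 0.550 × 2430 = 1337 C
n(e⁻) = 1337 / 96485 = 0.01386 mol
Ni²⁺ + 2e⁻ → Ni, so theoretical m(Ni) = 0.006930 × 58.69 = 0.4067 g
Actual mass = 76.4% × 0.4067 = 0.311 g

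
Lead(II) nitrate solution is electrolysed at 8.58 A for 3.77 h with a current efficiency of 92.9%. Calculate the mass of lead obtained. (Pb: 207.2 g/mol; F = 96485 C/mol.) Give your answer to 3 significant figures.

Q = 8.58 × 13572 = 1.164×10^5 C
n(e⁻) = 1.164×10^5 / 96485 = 1.206 mol
Pb²⁺ + 2e⁻ → Pb, so theoretical m(Pb) = 0.6030 × 207.2 = 124.9 g
Actual mass = 92.9% × 124.9 = 116 g

116 g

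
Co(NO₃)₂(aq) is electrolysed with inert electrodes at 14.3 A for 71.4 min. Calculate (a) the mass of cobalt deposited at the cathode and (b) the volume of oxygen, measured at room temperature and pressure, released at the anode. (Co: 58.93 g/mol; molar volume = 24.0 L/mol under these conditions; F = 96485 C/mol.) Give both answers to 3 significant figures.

18.7 g Co; 3.81 L O₂

Q = 14.3 × 4284 = 61260 C; n(e⁻) = 61260 / 96485 = 0.6349 mol
Cathode: Co²⁺ + 2e⁻ → Co → n(Co) = 0.6349/2 = 0.3175 mol → 18.7 g
Anode: 2H₂O → O₂ + 4H⁺ + 4e⁻ → n(O₂) = 0.6349/4 = 0.1587 mol → 3.81 L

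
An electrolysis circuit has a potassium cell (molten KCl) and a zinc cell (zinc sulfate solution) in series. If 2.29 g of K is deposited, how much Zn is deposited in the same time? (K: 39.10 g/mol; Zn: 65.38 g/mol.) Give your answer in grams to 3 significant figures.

1.91 g

n(K) = 2.29 / 39.10 = 0.05857 mol
K⁺ + e⁻ → K, so n(e⁻) = 0.05857 mol
The cells are in series, so the same charge (and hence the same n(e⁻) = 0.05857 mol) passes through both.
Zn²⁺ + 2e⁻ → Zn, so n(Zn) = 0.05857 / 2 = 0.02929 mol
m(Zn) = 0.02929 × 65.38 = 1.91 g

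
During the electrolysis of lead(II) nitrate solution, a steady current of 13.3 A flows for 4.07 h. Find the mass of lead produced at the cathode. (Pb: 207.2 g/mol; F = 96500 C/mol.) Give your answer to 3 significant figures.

Q = 13.3 A × 14652 s = 1.949×10^5 C
n(e⁻) = 1.949×10^5 / 96500 = 2.020 mol
Pb²⁺ + 2e⁻ → Pb, so n(Pb) = 2.020 / 2 = 1.010 mol
m = 1.010 × 207.2 = 209 g

209 g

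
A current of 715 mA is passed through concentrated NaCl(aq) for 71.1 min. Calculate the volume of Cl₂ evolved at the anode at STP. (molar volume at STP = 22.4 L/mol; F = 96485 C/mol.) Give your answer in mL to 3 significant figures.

354 mL

Q = 0.715 A × 4266 s = 3050 C
n(e⁻) = 3050 / 96485 = 0.03161 mol
2Cl⁻ → Cl₂ + 2e⁻, so n(Cl₂) = 0.03161 / 2 = 0.01581 mol
V = 0.01581 × 22.4 = 0.3541 L
= 354 mL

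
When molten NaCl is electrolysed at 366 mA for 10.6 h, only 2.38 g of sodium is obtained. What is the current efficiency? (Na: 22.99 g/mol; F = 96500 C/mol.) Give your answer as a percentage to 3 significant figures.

71.5%

Q = 0.366 × 38160 = 13970 C
n(e⁻) = 13970 / 96500 = 0.1448 mol
Na⁺ + e⁻ → Na, so theoretical n(Na) = 0.1448 mol → 3.329 g
Efficiency = 2.38 / 3.329 = 0.7149 = 71.5%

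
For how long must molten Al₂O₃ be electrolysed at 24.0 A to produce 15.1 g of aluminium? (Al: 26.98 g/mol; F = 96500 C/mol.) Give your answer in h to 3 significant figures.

1.88 h

n(Al) = 15.1 / 26.98 = 0.5597 mol
Al³⁺ + 3e⁻ → Al, so n(e⁻) = 3 × 0.5597 = 1.679 mol
Q = 1.679 × 96500 = 1.620×10^5 C
t = Q / I = 1.620×10^5 / 24.0 = 6750 s = 1.88 h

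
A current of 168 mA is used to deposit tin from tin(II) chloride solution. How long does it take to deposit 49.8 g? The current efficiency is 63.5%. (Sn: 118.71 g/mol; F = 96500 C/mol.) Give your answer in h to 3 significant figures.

211 h

n(Sn) = 49.8 / 118.71 = 0.4195 mol
Sn²⁺ + 2e⁻ → Sn, so n(e⁻) = 2 × 0.4195 = 0.8390 mol
Q = 0.8390 × 96500 / 0.635 = 1.275×10^5 C
t = Q / I = 1.275×10^5 / 0.168 = 7.589×10^5 s = 211 h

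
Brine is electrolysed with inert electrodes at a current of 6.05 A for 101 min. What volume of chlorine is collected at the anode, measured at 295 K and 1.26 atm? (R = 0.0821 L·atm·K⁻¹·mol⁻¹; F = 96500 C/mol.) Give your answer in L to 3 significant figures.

3.65 L

Q = 6.05 A × 6060 s = 36660 C
Moles of electrons = 36660 / 96500 = 0.3799 mol
2Cl⁻ → Cl₂ + 2e⁻, so n(Cl₂) = 0.3799 / 2 = 0.1900 mol
V = nRT/P = 0.1900 × 0.0821 × 295 / 1.26 = 3.652 L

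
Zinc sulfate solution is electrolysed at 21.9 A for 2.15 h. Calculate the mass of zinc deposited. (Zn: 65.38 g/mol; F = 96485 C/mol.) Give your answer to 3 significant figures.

Charge passed = 21.9 × 7740 = 1.695×10^5 C
Moles of electrons = 1.695×10^5 / 96485 = 1.757 mol
Zn²⁺ + 2e⁻ → Zn, so n(Zn) = 1.757 / 2 = 0.8785 mol
m = 0.8785 × 65.38 = 57.4 g

57.4 g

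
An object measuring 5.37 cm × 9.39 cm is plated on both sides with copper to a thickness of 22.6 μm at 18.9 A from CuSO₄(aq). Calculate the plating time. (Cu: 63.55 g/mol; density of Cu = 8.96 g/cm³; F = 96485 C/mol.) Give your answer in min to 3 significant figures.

5.47 min

Plated area = 2 × 5.37 × 9.39 = 100.8 cm²
Volume = 100.8 × 22.6×10⁻⁴ cm = 0.2278 cm³
m(Cu) = 0.2278 × 8.96 = 2.041 g
n(Cu) = 2.041 / 63.55 = 0.03212 mol; n(e⁻) = 2 × 0.03212 = 0.06424 mol
Q = 0.06424 × 96485 = 6198 C
t = 6198 / 18.9 = 327.9 s = 5.47 min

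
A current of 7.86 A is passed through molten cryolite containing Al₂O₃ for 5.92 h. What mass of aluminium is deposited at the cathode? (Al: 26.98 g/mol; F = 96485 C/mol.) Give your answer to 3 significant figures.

Q = 7.86 A × 21312 s = 1.675×10^5 C
Moles of electrons = 1.675×10^5 / 96485 = 1.736 mol
Al³⁺ + 3e⁻ → Al, so n(Al) = 1.736 / 3 = 0.5787 mol
m = 0.5787 × 26.98 = 15.6 g

15.6 g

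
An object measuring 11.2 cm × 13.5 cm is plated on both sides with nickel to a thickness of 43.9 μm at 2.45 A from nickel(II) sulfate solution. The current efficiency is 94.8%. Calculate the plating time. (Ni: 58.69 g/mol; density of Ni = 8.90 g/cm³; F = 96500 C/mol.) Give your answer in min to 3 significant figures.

279 min

Plated area = 2 × 11.2 × 13.5 = 302.4 cm²
Volume = 302.4 × 43.9×10⁻⁴ cm = 1.328 cm³
m(Ni) = 1.328 × 8.90 = 11.82 g
n(Ni) = 11.82 / 58.69 = 0.2014 mol; n(e⁻) = 2 × 0.2014 = 0.4028 mol
Q = 0.4028 × 96500 / 0.948 = 41000 C
t = 41000 / 2.45 = 16730 s = 279 min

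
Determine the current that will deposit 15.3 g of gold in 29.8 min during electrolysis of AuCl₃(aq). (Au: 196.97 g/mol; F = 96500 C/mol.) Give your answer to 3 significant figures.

n(Au) = 15.3 / 196.97 = 0.07768 mol
Au³⁺ + 3e⁻ → Au, so n(e⁻) = 3 × 0.07768 = 0.2330 mol
Q = 0.2330 × 96500 = 22480 C
I = Q / t = 22480 / 1788 s = 12.6 A

12.6 A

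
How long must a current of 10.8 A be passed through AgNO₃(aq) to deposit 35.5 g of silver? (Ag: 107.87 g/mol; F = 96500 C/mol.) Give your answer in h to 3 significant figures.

n(Ag) = 35.5 / 107.87 = 0.3291 mol
Ag⁺ + e⁻ → Ag, so n(e⁻) = 0.3291 mol
Q = 0.3291 × 96500 = 31760 C
t = Q / I = 31760 / 10.8 = 2941 s = 0.817 h

0.817 h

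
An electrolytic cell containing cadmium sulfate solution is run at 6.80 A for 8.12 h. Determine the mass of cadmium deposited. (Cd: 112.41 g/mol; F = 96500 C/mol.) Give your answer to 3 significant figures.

116 g

Q = It = 6.80 × 29232 = 1.988×10^5 C
n(e⁻) = Q/F = 1.988×10^5/96500 = 2.060 mol
Cd²⁺ + 2e⁻ → Cd, so n(Cd) = 2.060 / 2 = 1.030 mol
m = 1.030 × 112.41 = 116 g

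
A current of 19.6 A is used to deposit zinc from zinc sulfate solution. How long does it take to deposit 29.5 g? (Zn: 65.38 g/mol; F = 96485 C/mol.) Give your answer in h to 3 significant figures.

n(Zn) = 29.5 / 65.38 = 0.4512 mol
Zn²⁺ + 2e⁻ → Zn, so n(e⁻) = 2 × 0.4512 = 0.9024 mol
Q = 0.9024 × 96485 = 87070 C
t = Q / I = 87070 / 19.6 = 4442 s = 1.23 h

1.23 h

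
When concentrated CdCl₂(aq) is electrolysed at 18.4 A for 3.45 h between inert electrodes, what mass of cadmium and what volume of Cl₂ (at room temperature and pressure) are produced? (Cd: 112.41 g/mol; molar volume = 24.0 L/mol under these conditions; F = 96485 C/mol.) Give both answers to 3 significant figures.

Q = 18.4 × 12420 = 2.285×10^5 C; n(e⁻) = 2.285×10^5 / 96485 = 2.368 mol
Cathode: Cd²⁺ + 2e⁻ → Cd → n(Cd) = 2.368/2 = 1.184 mol → 133 g
Anode: 2Cl⁻ → Cl₂ + 2e⁻ → n(Cl₂) = 2.368/2 = 1.184 mol → 28.4 L

133 g Cd; 28.4 L Cl₂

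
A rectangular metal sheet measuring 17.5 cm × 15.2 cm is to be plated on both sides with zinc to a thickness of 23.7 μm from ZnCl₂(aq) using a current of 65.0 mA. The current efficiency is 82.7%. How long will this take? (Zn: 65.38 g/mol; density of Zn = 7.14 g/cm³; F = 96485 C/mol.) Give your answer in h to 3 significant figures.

137 h

Plated area = 2 × 17.5 × 15.2 = 532.0 cm²
Volume = 532.0 × 23.7×10⁻⁴ cm = 1.261 cm³
m(Zn) = 1.261 × 7.14 = 9.004 g
n(Zn) = 9.004 / 65.38 = 0.1377 mol; n(e⁻) = 2 × 0.1377 = 0.2754 mol
Q = 0.2754 × 96485 / 0.827 = 32130 C
t = 32130 / 0.0650 = 4.943×10^5 s = 137 h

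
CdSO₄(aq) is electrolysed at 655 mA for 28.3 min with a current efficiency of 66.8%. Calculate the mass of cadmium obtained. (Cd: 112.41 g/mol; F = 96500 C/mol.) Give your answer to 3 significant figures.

Q = 0.655 × 1698 = 1112 C
n(e⁻) = 1112 / 96500 = 0.01152 mol
Cd²⁺ + 2e⁻ → Cd, so theoretical m(Cd) = 0.005760 × 112.41 = 0.6475 g
Actual mass = 66.8% × 0.6475 = 0.433 g

0.433 g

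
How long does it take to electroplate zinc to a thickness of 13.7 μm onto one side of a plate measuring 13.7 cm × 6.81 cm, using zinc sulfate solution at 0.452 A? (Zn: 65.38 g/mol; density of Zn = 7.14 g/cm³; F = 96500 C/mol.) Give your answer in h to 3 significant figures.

1.66 h

Plated area = 13.7 × 6.81 = 93.30 cm²
Volume = 93.30 × 13.7×10⁻⁴ cm = 0.1278 cm³
m(Zn) = 0.1278 × 7.14 = 0.9125 g
n(Zn) = 0.9125 / 65.38 = 0.01396 mol; n(e⁻) = 2 × 0.01396 = 0.02792 mol
Q = 0.02792 × 96500 = 2694 C
t = 2694 / 0.452 = 5960 s = 1.66 h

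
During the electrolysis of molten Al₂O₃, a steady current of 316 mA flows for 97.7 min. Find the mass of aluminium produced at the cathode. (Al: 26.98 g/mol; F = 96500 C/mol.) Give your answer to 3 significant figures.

0.173 g

Q = 0.316 A × 5862 s = 1852 C
n(e⁻) = Q/F = 1852/96500 = 0.01919 mol
Al³⁺ + 3e⁻ → Al, so n(Al) = 0.01919 / 3 = 0.006397 mol
m = 0.006397 × 26.98 = 0.173 g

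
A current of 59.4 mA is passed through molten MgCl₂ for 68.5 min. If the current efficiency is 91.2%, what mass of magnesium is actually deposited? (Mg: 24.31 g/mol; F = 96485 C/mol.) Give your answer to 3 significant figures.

Q = 0.0594 × 4110 = 244.1 C
n(e⁻) = 244.1 / 96485 = 0.002530 mol
Mg²⁺ + 2e⁻ → Mg, so theoretical m(Mg) = 0.001265 × 24.31 = 0.03075 g
Actual mass = 91.2% × 0.03075 = 0.0280 g

0.0280 g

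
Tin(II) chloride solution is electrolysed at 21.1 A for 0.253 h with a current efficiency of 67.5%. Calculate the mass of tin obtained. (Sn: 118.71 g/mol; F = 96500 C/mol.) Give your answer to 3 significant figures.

Q = 21.1 × 910.8 = 19220 C
n(e⁻) = 19220 / 96500 = 0.1992 mol
Sn²⁺ + 2e⁻ → Sn, so theoretical m(Sn) = 0.09960 × 118.71 = 11.82 g
Actual mass = 67.5% × 11.82 = 7.98 g

7.98 g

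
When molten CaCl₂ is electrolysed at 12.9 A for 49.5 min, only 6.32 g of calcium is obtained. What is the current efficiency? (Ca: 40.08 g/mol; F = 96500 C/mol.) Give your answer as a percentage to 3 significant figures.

79.4%

Q = 12.9 × 2970 = 38310 C
n(e⁻) = 38310 / 96500 = 0.3970 mol
Ca²⁺ + 2e⁻ → Ca, so theoretical n(Ca) = 0.1985 mol → 7.956 g
Efficiency = 6.32 / 7.956 = 0.7944 = 79.4%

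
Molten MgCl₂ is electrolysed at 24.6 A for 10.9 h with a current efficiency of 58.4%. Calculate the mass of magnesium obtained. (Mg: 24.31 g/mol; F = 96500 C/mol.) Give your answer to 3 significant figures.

71.0 g

Q = 24.6 × 39240 = 9.653×10^5 C
n(e⁻) = 9.653×10^5 / 96500 = 10.00 mol
Mg²⁺ + 2e⁻ → Mg, so theoretical m(Mg) = 5.000 × 24.31 = 121.6 g
Actual mass = 58.4% × 121.6 = 71.0 g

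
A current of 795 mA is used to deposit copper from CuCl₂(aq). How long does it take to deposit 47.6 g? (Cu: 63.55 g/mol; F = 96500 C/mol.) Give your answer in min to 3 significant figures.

n(Cu) = 47.6 / 63.55 = 0.7490 mol
Cu²⁺ + 2e⁻ → Cu, so n(e⁻) = 2 × 0.7490 = 1.498 mol
Q = 1.498 × 96500 = 1.446×10^5 C
t = Q / I = 1.446×10^5 / 0.795 = 1.819×10^5 s = 3030 min

3030 min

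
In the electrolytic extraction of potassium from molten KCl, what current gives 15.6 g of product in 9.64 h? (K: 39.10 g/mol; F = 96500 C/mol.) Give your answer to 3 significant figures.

n(K) = 15.6 / 39.10 = 0.3990 mol
K⁺ + e⁻ → K, so n(e⁻) = 0.3990 mol
Q = 0.3990 × 96500 = 38500 C
I = Q / t = 38500 / 34704 s = 1.11 A

1.11 A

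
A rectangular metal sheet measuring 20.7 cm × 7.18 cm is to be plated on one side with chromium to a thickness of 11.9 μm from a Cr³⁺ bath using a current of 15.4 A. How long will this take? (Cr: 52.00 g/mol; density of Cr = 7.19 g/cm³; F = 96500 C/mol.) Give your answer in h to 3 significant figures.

0.128 h

Plated area = 20.7 × 7.18 = 148.6 cm²
Volume = 148.6 × 11.9×10⁻⁴ cm = 0.1768 cm³
m(Cr) = 0.1768 × 7.19 = 1.271 g
n(Cr) = 1.271 / 52.00 = 0.02444 mol; n(e⁻) = 3 × 0.02444 = 0.07332 mol
Q = 0.07332 × 96500 = 7075 C
t = 7075 / 15.4 = 459.4 s = 0.128 h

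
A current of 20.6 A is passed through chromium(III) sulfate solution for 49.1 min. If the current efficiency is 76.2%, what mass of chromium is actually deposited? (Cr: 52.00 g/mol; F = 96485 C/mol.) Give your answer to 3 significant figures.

8.31 g

Q = 20.6 × 2946 = 60690 C
n(e⁻) = 60690 / 96485 = 0.6290 mol
Cr³⁺ + 3e⁻ → Cr, so theoretical m(Cr) = 0.2097 × 52.00 = 10.90 g
Actual mass = 76.2% × 10.90 = 8.31 g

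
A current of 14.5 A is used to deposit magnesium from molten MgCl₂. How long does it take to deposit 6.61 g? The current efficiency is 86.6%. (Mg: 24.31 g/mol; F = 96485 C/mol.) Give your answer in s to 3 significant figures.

4180 s

n(Mg) = 6.61 / 24.31 = 0.2719 mol
Mg²⁺ + 2e⁻ → Mg, so n(e⁻) = 2 × 0.2719 = 0.5438 mol
Q = 0.5438 × 96485 / 0.866 = 60590 C
t = Q / I = 60590 / 14.5 = 4179 s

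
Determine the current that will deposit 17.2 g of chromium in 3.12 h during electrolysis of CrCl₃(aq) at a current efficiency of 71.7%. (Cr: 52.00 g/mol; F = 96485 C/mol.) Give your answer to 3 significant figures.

11.9 A

n(Cr) = 17.2 / 52.00 = 0.3308 mol
Cr³⁺ + 3e⁻ → Cr, so n(e⁻) = 3 × 0.3308 = 0.9924 mol
Q = 0.9924 × 96485 / 0.717 = 1.335×10^5 C
I = Q / t = 1.335×10^5 / 11232 s = 11.9 A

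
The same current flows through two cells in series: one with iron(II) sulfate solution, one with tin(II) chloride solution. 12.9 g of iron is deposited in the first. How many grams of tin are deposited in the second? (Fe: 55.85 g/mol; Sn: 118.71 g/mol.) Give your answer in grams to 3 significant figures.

27.4 g

n(Fe) = 12.9 / 55.85 = 0.2310 mol
Fe²⁺ + 2e⁻ → Fe, so n(e⁻) = 2 × 0.2310 = 0.4620 mol
Since the cells are in series, n(e⁻) in the Sn cell is also 0.4620 mol.
Sn²⁺ + 2e⁻ → Sn, so n(Sn) = 0.4620 / 2 = 0.2310 mol
m(Sn) = 0.2310 × 118.71 = 27.4 g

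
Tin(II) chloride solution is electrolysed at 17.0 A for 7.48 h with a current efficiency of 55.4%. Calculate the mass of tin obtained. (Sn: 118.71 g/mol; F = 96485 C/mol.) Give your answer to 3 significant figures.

Q = 17.0 × 26928 = 4.578×10^5 C
n(e⁻) = 4.578×10^5 / 96485 = 4.745 mol
Sn²⁺ + 2e⁻ → Sn, so theoretical m(Sn) = 2.373 × 118.71 = 281.7 g
Actual mass = 55.4% × 281.7 = 156 g

156 g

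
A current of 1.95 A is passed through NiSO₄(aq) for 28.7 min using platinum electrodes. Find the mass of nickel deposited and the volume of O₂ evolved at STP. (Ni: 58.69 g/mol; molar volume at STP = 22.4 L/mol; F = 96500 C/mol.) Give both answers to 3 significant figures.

Q = 1.95 × 1722 = 3358 C; n(e⁻) = 3358 / 96500 = 0.03480 mol
Cathode: Ni²⁺ + 2e⁻ → Ni → n(Ni) = 0.03480/2 = 0.01740 mol → 1.02 g
Anode: 2H₂O → O₂ + 4H⁺ + 4e⁻ → n(O₂) = 0.03480/4 = 0.008700 mol → 0.195 L

1.02 g Ni; 0.195 L O₂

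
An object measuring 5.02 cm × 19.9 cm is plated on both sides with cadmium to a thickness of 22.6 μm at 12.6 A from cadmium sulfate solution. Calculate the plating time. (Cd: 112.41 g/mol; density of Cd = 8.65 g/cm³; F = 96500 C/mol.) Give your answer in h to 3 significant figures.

Plated area = 2 × 5.02 × 19.9 = 199.8 cm²
Volume = 199.8 × 22.6×10⁻⁴ cm = 0.4515 cm³
m(Cd) = 0.4515 × 8.65 = 3.905 g
n(Cd) = 3.905 / 112.41 = 0.03474 mol; n(e⁻) = 2 × 0.03474 = 0.06948 mol
Q = 0.06948 × 96500 = 6705 C
t = 6705 / 12.6 = 532.1 s = 0.148 h

0.148 h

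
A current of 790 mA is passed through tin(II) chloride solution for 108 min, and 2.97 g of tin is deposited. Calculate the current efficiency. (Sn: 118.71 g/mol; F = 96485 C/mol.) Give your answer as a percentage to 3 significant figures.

94.3%

Q = 0.790 × 6480 = 5119 C
n(e⁻) = 5119 / 96485 = 0.05305 mol
Sn²⁺ + 2e⁻ → Sn, so theoretical n(Sn) = 0.02653 mol → 3.149 g
Efficiency = 2.97 / 3.149 = 0.9432 = 94.3%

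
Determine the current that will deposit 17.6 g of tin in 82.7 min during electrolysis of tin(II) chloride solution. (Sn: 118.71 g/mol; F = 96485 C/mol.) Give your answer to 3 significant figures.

5.77 A

n(Sn) = 17.6 / 118.71 = 0.1483 mol
Sn²⁺ + 2e⁻ → Sn, so n(e⁻) = 2 × 0.1483 = 0.2966 mol
Q = 0.2966 × 96485 = 28620 C
I = Q / t = 28620 / 4962 s = 5.77 A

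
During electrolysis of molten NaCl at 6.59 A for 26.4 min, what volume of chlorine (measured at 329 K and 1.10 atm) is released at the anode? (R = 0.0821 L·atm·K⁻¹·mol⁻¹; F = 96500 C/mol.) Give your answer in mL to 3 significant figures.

Q = It = 6.59 × 1584 = 10440 C
Moles of electrons = 10440 / 96500 = 0.1082 mol
2Cl⁻ → Cl₂ + 2e⁻, so n(Cl₂) = 0.1082 / 2 = 0.05410 mol
V = nRT/P = 0.05410 × 0.0821 × 329 / 1.10 = 1.328 L
= 1330 mL

1330 mL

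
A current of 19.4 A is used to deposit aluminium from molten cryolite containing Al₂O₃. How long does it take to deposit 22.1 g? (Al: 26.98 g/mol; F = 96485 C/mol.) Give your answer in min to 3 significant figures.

n(Al) = 22.1 / 26.98 = 0.8191 mol
Al³⁺ + 3e⁻ → Al, so n(e⁻) = 3 × 0.8191 = 2.457 mol
Q = 2.457 × 96485 = 2.371×10^5 C
t = Q / I = 2.371×10^5 / 19.4 = 12220 s = 204 min

204 min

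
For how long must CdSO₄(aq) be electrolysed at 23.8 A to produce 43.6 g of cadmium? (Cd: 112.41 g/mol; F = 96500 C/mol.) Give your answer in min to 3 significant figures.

n(Cd) = 43.6 / 112.41 = 0.3879 mol
Cd²⁺ + 2e⁻ → Cd, so n(e⁻) = 2 × 0.3879 = 0.7758 mol
Q = 0.7758 × 96500 = 74860 C
t = Q / I = 74860 / 23.8 = 3145 s = 52.4 min

52.4 min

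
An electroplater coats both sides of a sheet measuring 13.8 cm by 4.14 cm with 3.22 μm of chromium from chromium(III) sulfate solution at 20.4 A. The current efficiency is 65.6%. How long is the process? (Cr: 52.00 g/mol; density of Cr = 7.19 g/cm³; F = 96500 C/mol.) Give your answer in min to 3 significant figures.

Plated area = 2 × 13.8 × 4.14 = 114.3 cm²
Volume = 114.3 × 3.22×10⁻⁴ cm = 0.03680 cm³
m(Cr) = 0.03680 × 7.19 = 0.2646 g
n(Cr) = 0.2646 / 52.00 = 0.005088 mol; n(e⁻) = 3 × 0.005088 = 0.01526 mol
Q = 0.01526 × 96500 / 0.656 = 2245 C
t = 2245 / 20.4 = 110.0 s = 1.83 min

1.83 min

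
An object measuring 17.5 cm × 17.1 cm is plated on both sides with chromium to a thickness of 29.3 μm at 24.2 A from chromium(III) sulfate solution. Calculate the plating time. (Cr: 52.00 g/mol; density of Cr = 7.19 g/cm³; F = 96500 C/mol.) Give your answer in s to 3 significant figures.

2900 s

Plated area = 2 × 17.5 × 17.1 = 598.5 cm²
Volume = 598.5 × 29.3×10⁻⁴ cm = 1.754 cm³
m(Cr) = 1.754 × 7.19 = 12.61 g
n(Cr) = 12.61 / 52.00 = 0.2425 mol; n(e⁻) = 3 × 0.2425 = 0.7275 mol
Q = 0.7275 × 96500 = 70200 C
t = 70200 / 24.2 = 2901 s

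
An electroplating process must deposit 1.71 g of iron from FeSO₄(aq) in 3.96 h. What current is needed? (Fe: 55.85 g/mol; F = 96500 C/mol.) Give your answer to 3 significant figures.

n(Fe) = 1.71 / 55.85 = 0.03062 mol
Fe²⁺ + 2e⁻ → Fe, so n(e⁻) = 2 × 0.03062 = 0.06124 mol
Q = 0.06124 × 96500 = 5910 C
I = Q / t = 5910 / 14256 s = 0.415 A

0.415 A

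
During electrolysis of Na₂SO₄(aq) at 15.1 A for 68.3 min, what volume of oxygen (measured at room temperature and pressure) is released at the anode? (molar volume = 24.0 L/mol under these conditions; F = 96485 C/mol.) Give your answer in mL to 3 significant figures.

Q = 15.1 A × 4098 s = 61880 C
Moles of electrons = 61880 / 96485 = 0.6413 mol
2H₂O → O₂ + 4H⁺ + 4e⁻, so n(O₂) = 0.6413 / 4 = 0.1603 mol
V = 0.1603 × 24.0 = 3.847 L
= 3850 mL

3850 mL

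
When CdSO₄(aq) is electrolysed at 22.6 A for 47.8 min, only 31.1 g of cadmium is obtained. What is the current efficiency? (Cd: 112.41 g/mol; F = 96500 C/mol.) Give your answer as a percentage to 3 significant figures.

Q = 22.6 × 2868 = 64820 C
n(e⁻) = 64820 / 96500 = 0.6717 mol
Cd²⁺ + 2e⁻ → Cd, so theoretical n(Cd) = 0.3359 mol → 37.76 g
Efficiency = 31.1 / 37.76 = 0.8236 = 82.4%

82.4%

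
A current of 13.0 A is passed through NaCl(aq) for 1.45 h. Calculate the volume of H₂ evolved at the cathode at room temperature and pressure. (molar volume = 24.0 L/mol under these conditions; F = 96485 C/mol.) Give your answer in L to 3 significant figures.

8.44 L

Q = 13.0 A × 5220 s = 67860 C
n(e⁻) = Q/F = 67860/96485 = 0.7033 mol
2H⁺ + 2e⁻ → H₂, so n(H₂) = 0.7033 / 2 = 0.3517 mol
V = 0.3517 × 24.0 = 8.441 L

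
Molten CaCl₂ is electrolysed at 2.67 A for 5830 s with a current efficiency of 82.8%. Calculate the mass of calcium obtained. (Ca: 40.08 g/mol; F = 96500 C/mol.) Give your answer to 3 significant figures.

Q = 2.67 × 5830 = 15570 C
n(e⁻) = 15570 / 96500 = 0.1613 mol
Ca²⁺ + 2e⁻ → Ca, so theoretical m(Ca) = 0.08065 × 40.08 = 3.232 g
Actual mass = 82.8% × 3.232 = 2.68 g

2.68 g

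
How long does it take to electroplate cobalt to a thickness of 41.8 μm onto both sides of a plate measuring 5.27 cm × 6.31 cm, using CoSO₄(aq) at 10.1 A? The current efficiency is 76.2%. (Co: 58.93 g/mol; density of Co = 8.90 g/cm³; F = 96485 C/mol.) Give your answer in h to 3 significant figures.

0.292 h

Plated area = 2 × 5.27 × 6.31 = 66.51 cm²
Volume = 66.51 × 41.8×10⁻⁴ cm = 0.2780 cm³
m(Co) = 0.2780 × 8.90 = 2.474 g
n(Co) = 2.474 / 58.93 = 0.04198 mol; n(e⁻) = 2 × 0.04198 = 0.08396 mol
Q = 0.08396 × 96485 / 0.762 = 10630 C
t = 10630 / 10.1 = 1052 s = 0.292 h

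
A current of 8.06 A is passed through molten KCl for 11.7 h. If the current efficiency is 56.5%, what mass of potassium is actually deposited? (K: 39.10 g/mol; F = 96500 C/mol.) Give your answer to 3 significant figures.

77.7 g

Q = 8.06 × 42120 = 3.395×10^5 C
n(e⁻) = 3.395×10^5 / 96500 = 3.518 mol
K⁺ + e⁻ → K, so theoretical m(K) = 3.518 × 39.10 = 137.6 g
Actual mass = 56.5% × 137.6 = 77.7 g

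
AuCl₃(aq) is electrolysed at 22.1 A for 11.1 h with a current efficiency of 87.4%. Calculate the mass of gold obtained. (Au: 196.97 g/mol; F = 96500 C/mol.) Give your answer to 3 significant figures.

525 g

Q = 22.1 × 39960 = 8.831×10^5 C
n(e⁻) = 8.831×10^5 / 96500 = 9.151 mol
Au³⁺ + 3e⁻ → Au, so theoretical m(Au) = 3.050 × 196.97 = 600.8 g
Actual mass = 87.4% × 600.8 = 525 g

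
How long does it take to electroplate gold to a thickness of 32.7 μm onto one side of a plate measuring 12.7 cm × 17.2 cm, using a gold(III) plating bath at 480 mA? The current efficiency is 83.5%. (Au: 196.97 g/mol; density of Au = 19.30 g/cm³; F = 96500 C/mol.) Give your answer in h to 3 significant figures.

14.0 h

Plated area = 12.7 × 17.2 = 218.4 cm²
Volume = 218.4 × 32.7×10⁻⁴ cm = 0.7142 cm³
m(Au) = 0.7142 × 19.30 = 13.78 g
n(Au) = 13.78 / 196.97 = 0.06996 mol; n(e⁻) = 3 × 0.06996 = 0.2099 mol
Q = 0.2099 × 96500 / 0.835 = 24260 C
t = 24260 / 0.480 = 50540 s = 14.0 h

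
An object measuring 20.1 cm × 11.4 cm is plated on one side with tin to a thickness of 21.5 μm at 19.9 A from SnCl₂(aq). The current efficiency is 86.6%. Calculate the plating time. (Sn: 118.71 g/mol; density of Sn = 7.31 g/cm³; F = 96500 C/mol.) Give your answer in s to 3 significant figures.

Plated area = 20.1 × 11.4 = 229.1 cm²
Volume = 229.1 × 21.5×10⁻⁴ cm = 0.4926 cm³
m(Sn) = 0.4926 × 7.31 = 3.601 g
n(Sn) = 3.601 / 118.71 = 0.03033 mol; n(e⁻) = 2 × 0.03033 = 0.06066 mol
Q = 0.06066 × 96500 / 0.866 = 6759 C
t = 6759 / 19.9 = 339.6 s

340 s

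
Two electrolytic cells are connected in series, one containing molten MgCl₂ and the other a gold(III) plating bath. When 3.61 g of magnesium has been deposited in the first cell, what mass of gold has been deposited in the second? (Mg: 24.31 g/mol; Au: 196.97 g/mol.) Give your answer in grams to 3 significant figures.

n(Mg) = 3.61 / 24.31 = 0.1485 mol
Mg²⁺ + 2e⁻ → Mg, so n(e⁻) = 2 × 0.1485 = 0.2970 mol
Since the cells are in series, n(e⁻) in the Au cell is also 0.2970 mol.
Au³⁺ + 3e⁻ → Au, so n(Au) = 0.2970 / 3 = 0.09900 mol
m(Au) = 0.09900 × 196.97 = 19.5 g

19.5 g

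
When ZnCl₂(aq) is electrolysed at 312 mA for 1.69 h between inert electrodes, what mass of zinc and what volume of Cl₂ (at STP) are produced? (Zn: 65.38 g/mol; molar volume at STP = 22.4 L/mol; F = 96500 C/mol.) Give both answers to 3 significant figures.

0.643 g Zn; 0.220 L Cl₂

Q = 0.312 × 6084 = 1898 C; n(e⁻) = 1898 / 96500 = 0.01967 mol
Cathode: Zn²⁺ + 2e⁻ → Zn → n(Zn) = 0.01967/2 = 0.009835 mol → 0.643 g
Anode: 2Cl⁻ → Cl₂ + 2e⁻ → n(Cl₂) = 0.01967/2 = 0.009835 mol → 0.220 L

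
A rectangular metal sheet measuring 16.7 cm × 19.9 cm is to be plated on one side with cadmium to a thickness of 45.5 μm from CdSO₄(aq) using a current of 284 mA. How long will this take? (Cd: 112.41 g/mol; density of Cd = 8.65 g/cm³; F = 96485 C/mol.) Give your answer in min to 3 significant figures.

Plated area = 16.7 × 19.9 = 332.3 cm²
Volume = 332.3 × 45.5×10⁻⁴ cm = 1.512 cm³
m(Cd) = 1.512 × 8.65 = 13.08 g
n(Cd) = 13.08 / 112.41 = 0.1164 mol; n(e⁻) = 2 × 0.1164 = 0.2328 mol
Q = 0.2328 × 96485 = 22460 C
t = 22460 / 0.284 = 79080 s = 1320 min

1320 min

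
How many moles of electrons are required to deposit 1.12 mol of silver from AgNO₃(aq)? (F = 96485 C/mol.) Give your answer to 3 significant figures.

Ag⁺ + e⁻ → Ag, so n(e⁻) = 1 × 1.12 = 1.120 mol

1.12 mol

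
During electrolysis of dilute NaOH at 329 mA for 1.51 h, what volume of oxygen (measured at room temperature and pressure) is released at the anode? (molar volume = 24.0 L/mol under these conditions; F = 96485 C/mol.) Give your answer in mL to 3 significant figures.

Charge passed = 0.329 × 5436 = 1788 C
Moles of electrons = 1788 / 96485 = 0.01853 mol
2H₂O → O₂ + 4H⁺ + 4e⁻, so n(O₂) = 0.01853 / 4 = 0.004633 mol
V = 0.004633 × 24.0 = 0.1112 L
= 111 mL

111 mL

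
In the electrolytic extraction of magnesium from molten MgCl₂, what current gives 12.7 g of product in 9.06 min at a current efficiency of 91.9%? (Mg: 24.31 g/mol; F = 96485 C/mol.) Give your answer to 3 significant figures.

202 A

n(Mg) = 12.7 / 24.31 = 0.5224 mol
Mg²⁺ + 2e⁻ → Mg, so n(e⁻) = 2 × 0.5224 = 1.045 mol
Q = 1.045 × 96485 / 0.919 = 1.097×10^5 C
I = Q / t = 1.097×10^5 / 543.6 s = 202 A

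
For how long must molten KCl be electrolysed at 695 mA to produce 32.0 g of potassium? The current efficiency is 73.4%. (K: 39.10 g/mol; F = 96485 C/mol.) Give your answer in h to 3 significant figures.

43.0 h

n(K) = 32.0 / 39.10 = 0.8184 mol
K⁺ + e⁻ → K, so n(e⁻) = 0.8184 mol
Q = 0.8184 × 96485 / 0.734 = 1.076×10^5 C
t = Q / I = 1.076×10^5 / 0.695 = 1.548×10^5 s = 43.0 h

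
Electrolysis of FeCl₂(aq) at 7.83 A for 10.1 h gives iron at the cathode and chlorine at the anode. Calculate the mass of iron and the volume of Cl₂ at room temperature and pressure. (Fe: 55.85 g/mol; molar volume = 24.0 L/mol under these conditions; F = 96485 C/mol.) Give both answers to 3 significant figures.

Q = 7.83 × 36360 = 2.847×10^5 C; n(e⁻) = 2.847×10^5 / 96485 = 2.951 mol
Cathode: Fe²⁺ + 2e⁻ → Fe → n(Fe) = 2.951/2 = 1.476 mol → 82.4 g
Anode: 2Cl⁻ → Cl₂ + 2e⁻ → n(Cl₂) = 2.951/2 = 1.476 mol → 35.4 L

82.4 g Fe; 35.4 L Cl₂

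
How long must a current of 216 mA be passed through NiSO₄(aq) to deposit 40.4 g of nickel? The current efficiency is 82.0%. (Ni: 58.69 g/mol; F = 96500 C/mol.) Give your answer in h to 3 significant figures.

n(Ni) = 40.4 / 58.69 = 0.6884 mol
Ni²⁺ + 2e⁻ → Ni, so n(e⁻) = 2 × 0.6884 = 1.377 mol
Q = 1.377 × 96500 / 0.820 = 1.620×10^5 C
t = Q / I = 1.620×10^5 / 0.216 = 7.500×10^5 s = 208 h

208 h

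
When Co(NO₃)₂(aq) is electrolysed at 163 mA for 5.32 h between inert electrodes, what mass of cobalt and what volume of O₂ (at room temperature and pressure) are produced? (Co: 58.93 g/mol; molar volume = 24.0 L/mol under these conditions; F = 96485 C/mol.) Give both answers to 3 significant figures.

0.953 g Co; 0.194 L O₂

Q = 0.163 × 19152 = 3122 C; n(e⁻) = 3122 / 96485 = 0.03236 mol
Cathode: Co²⁺ + 2e⁻ → Co → n(Co) = 0.03236/2 = 0.01618 mol → 0.953 g
Anode: 2H₂O → O₂ + 4H⁺ + 4e⁻ → n(O₂) = 0.03236/4 = 0.008090 mol → 0.194 L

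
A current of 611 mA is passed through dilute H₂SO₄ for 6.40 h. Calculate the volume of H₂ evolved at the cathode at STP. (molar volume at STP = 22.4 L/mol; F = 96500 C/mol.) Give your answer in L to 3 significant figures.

1.63 L

Q = 0.611 A × 23040 s = 14080 C
n(e⁻) = Q/F = 14080/96500 = 0.1459 mol
2H⁺ + 2e⁻ → H₂, so n(H₂) = 0.1459 / 2 = 0.07295 mol
V = 0.07295 × 22.4 = 1.634 L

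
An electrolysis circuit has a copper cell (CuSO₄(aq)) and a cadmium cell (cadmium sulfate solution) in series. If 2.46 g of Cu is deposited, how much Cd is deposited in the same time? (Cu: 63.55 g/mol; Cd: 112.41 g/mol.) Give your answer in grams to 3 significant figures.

n(Cu) = 2.46 / 63.55 = 0.03871 mol
Cu²⁺ + 2e⁻ → Cu, so n(e⁻) = 2 × 0.03871 = 0.07742 mol
The cells are in series, so the same charge (and hence the same n(e⁻) = 0.07742 mol) passes through both.
Cd²⁺ + 2e⁻ → Cd, so n(Cd) = 0.07742 / 2 = 0.03871 mol
m(Cd) = 0.03871 × 112.41 = 4.35 g

4.35 g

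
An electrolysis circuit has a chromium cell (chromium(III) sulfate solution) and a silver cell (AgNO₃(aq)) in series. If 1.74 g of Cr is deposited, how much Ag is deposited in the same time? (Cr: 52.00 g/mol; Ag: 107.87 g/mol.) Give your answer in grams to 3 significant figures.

n(Cr) = 1.74 / 52.00 = 0.03346 mol
Cr³⁺ + 3e⁻ → Cr, so n(e⁻) = 3 × 0.03346 = 0.1004 mol
In series, the same 0.1004 mol of electrons flows through the second cell.
Ag⁺ + e⁻ → Ag, so n(Ag) = 0.1004 mol
m(Ag) = 0.1004 × 107.87 = 10.8 g

10.8 g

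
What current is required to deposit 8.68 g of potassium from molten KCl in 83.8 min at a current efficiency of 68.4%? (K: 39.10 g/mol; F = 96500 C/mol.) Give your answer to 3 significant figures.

n(K) = 8.68 / 39.10 = 0.2220 mol
K⁺ + e⁻ → K, so n(e⁻) = 0.2220 mol
Q = 0.2220 × 96500 / 0.684 = 31320 C
I = Q / t = 31320 / 5028 s = 6.23 A

6.23 A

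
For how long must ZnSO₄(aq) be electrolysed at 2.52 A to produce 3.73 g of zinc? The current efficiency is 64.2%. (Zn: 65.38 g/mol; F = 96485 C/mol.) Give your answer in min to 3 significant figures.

113 min

n(Zn) = 3.73 / 65.38 = 0.05705 mol
Zn²⁺ + 2e⁻ → Zn, so n(e⁻) = 2 × 0.05705 = 0.1141 mol
Q = 0.1141 × 96485 / 0.642 = 17150 C
t = Q / I = 17150 / 2.52 = 6806 s = 113 min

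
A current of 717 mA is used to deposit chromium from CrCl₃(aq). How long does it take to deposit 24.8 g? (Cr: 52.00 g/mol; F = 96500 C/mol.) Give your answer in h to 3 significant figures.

n(Cr) = 24.8 / 52.00 = 0.4769 mol
Cr³⁺ + 3e⁻ → Cr, so n(e⁻) = 3 × 0.4769 = 1.431 mol
Q = 1.431 × 96500 = 1.381×10^5 C
t = Q / I = 1.381×10^5 / 0.717 = 1.926×10^5 s = 53.5 h

53.5 h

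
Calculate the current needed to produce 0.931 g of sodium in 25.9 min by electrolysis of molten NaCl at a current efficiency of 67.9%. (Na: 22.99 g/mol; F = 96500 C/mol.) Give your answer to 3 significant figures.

3.70 A

n(Na) = 0.931 / 22.99 = 0.04050 mol
Na⁺ + e⁻ → Na, so n(e⁻) = 0.04050 mol
Q = 0.04050 × 96500 / 0.679 = 5756 C
I = Q / t = 5756 / 1554 s = 3.70 A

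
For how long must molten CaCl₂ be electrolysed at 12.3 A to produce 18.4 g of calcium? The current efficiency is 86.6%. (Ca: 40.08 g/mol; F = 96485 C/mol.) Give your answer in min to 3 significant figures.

n(Ca) = 18.4 / 40.08 = 0.4591 mol
Ca²⁺ + 2e⁻ → Ca, so n(e⁻) = 2 × 0.4591 = 0.9182 mol
Q = 0.9182 × 96485 / 0.866 = 1.023×10^5 C
t = Q / I = 1.023×10^5 / 12.3 = 8317 s = 139 min

139 min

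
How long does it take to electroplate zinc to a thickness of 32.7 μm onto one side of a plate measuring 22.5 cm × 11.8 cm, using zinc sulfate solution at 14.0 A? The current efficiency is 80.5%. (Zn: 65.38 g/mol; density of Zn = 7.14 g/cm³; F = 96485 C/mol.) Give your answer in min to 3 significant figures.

27.1 min

Plated area = 22.5 × 11.8 = 265.5 cm²
Volume = 265.5 × 32.7×10⁻⁴ cm = 0.8682 cm³
m(Zn) = 0.8682 × 7.14 = 6.199 g
n(Zn) = 6.199 / 65.38 = 0.09481 mol; n(e⁻) = 2 × 0.09481 = 0.1896 mol
Q = 0.1896 × 96485 / 0.805 = 22720 C
t = 22720 / 14.0 = 1623 s = 27.1 min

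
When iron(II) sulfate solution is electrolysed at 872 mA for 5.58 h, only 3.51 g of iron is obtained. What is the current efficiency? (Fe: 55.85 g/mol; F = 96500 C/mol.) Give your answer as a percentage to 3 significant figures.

69.2%

Q = 0.872 × 20088 = 17520 C
n(e⁻) = 17520 / 96500 = 0.1816 mol
Fe²⁺ + 2e⁻ → Fe, so theoretical n(Fe) = 0.09080 mol → 5.071 g
Efficiency = 3.51 / 5.071 = 0.6922 = 69.2%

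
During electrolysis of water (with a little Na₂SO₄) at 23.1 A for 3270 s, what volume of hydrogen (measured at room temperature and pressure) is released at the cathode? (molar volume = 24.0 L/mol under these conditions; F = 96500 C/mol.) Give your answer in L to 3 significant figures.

9.39 L

Q = It = 23.1 × 3270 = 75540 C
n(e⁻) = 75540 / 96500 = 0.7828 mol
2H⁺ + 2e⁻ → H₂, so n(H₂) = 0.7828 / 2 = 0.3914 mol
V = 0.3914 × 24.0 = 9.394 L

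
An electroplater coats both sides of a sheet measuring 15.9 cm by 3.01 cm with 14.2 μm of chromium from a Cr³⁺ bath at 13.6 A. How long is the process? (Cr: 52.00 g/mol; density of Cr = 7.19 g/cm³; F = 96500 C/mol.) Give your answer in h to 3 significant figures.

0.111 h

Plated area = 2 × 15.9 × 3.01 = 95.72 cm²
Volume = 95.72 × 14.2×10⁻⁴ cm = 0.1359 cm³
m(Cr) = 0.1359 × 7.19 = 0.9771 g
n(Cr) = 0.9771 / 52.00 = 0.01879 mol; n(e⁻) = 3 × 0.01879 = 0.05637 mol
Q = 0.05637 × 96500 = 5440 C
t = 5440 / 13.6 = 400.0 s = 0.111 h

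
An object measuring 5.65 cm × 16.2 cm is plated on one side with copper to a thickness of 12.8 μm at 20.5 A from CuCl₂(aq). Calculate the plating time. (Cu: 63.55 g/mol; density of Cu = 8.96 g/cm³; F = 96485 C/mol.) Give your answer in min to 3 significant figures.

Plated area = 5.65 × 16.2 = 91.53 cm²
Volume = 91.53 × 12.8×10⁻⁴ cm = 0.1172 cm³
m(Cu) = 0.1172 × 8.96 = 1.050 g
n(Cu) = 1.050 / 63.55 = 0.01652 mol; n(e⁻) = 2 × 0.01652 = 0.03304 mol
Q = 0.03304 × 96485 = 3188 C
t = 3188 / 20.5 = 155.5 s = 2.59 min

2.59 min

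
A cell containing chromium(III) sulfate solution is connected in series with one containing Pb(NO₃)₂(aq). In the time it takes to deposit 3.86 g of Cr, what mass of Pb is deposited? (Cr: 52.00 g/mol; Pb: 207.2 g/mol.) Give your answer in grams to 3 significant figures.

n(Cr) = 3.86 / 52.00 = 0.07423 mol
Cr³⁺ + 3e⁻ → Cr, so n(e⁻) = 3 × 0.07423 = 0.2227 mol
The cells are in series, so the same charge (and hence the same n(e⁻) = 0.2227 mol) passes through both.
Pb²⁺ + 2e⁻ → Pb, so n(Pb) = 0.2227 / 2 = 0.1114 mol
m(Pb) = 0.1114 × 207.2 = 23.1 g

23.1 g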